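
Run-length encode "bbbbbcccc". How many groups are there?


Input: bbbbbcccc
Scanning for consecutive runs:
  Group 1: 'b' x 5 (positions 0-4)
  Group 2: 'c' x 4 (positions 5-8)
Total groups: 2

2


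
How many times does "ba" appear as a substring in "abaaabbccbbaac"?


Searching for "ba" in "abaaabbccbbaac"
Scanning each position:
  Position 0: "ab" => no
  Position 1: "ba" => MATCH
  Position 2: "aa" => no
  Position 3: "aa" => no
  Position 4: "ab" => no
  Position 5: "bb" => no
  Position 6: "bc" => no
  Position 7: "cc" => no
  Position 8: "cb" => no
  Position 9: "bb" => no
  Position 10: "ba" => MATCH
  Position 11: "aa" => no
  Position 12: "ac" => no
Total occurrences: 2

2


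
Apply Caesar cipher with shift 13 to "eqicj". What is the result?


Caesar cipher: shift "eqicj" by 13
  'e' (pos 4) + 13 = pos 17 = 'r'
  'q' (pos 16) + 13 = pos 3 = 'd'
  'i' (pos 8) + 13 = pos 21 = 'v'
  'c' (pos 2) + 13 = pos 15 = 'p'
  'j' (pos 9) + 13 = pos 22 = 'w'
Result: rdvpw

rdvpw


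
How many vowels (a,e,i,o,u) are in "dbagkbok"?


Input: dbagkbok
Checking each character:
  'd' at position 0: consonant
  'b' at position 1: consonant
  'a' at position 2: vowel (running total: 1)
  'g' at position 3: consonant
  'k' at position 4: consonant
  'b' at position 5: consonant
  'o' at position 6: vowel (running total: 2)
  'k' at position 7: consonant
Total vowels: 2

2


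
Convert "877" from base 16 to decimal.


Input: "877" in base 16
Positional expansion:
  Digit '8' (value 8) x 16^2 = 2048
  Digit '7' (value 7) x 16^1 = 112
  Digit '7' (value 7) x 16^0 = 7
Sum = 2167

2167


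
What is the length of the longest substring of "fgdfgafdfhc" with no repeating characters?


Input: "fgdfgafdfhc"
Sliding window (track last position of each char):
  Position 0 ('f'): window [0,0] length 1 -- new best
  Position 1 ('g'): window [0,1] length 2 -- new best
  Position 2 ('d'): window [0,2] length 3 -- new best
  Position 3 ('f'): repeat (last at 0), move window start to 1
  Position 3 ('f'): window [1,3] length 3
  Position 4 ('g'): repeat (last at 1), move window start to 2
  Position 4 ('g'): window [2,4] length 3
  Position 5 ('a'): window [2,5] length 4 -- new best
  Position 6 ('f'): repeat (last at 3), move window start to 4
  Position 6 ('f'): window [4,6] length 3
  Position 7 ('d'): window [4,7] length 4
  Position 8 ('f'): repeat (last at 6), move window start to 7
  Position 8 ('f'): window [7,8] length 2
  Position 9 ('h'): window [7,9] length 3
  Position 10 ('c'): window [7,10] length 4
Longest substring with no repeats: "dfga" with length 4

4


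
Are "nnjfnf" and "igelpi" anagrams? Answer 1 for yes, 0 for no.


Strings: "nnjfnf", "igelpi"
Sorted first:  ffjnnn
Sorted second: egiilp
Differ at position 0: 'f' vs 'e' => not anagrams

0


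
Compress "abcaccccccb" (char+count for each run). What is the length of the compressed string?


Input: abcaccccccb
Runs:
  'a' x 1 => "a1"
  'b' x 1 => "b1"
  'c' x 1 => "c1"
  'a' x 1 => "a1"
  'c' x 6 => "c6"
  'b' x 1 => "b1"
Compressed: "a1b1c1a1c6b1"
Compressed length: 12

12


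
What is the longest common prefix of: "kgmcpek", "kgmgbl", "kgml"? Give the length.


Words: kgmcpek, kgmgbl, kgml
  Position 0: all 'k' => match
  Position 1: all 'g' => match
  Position 2: all 'm' => match
  Position 3: ('c', 'g', 'l') => mismatch, stop
LCP = "kgm" (length 3)

3


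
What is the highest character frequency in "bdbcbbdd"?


Input: bdbcbbdd
Character counts:
  'b': 4
  'c': 1
  'd': 3
Maximum frequency: 4

4


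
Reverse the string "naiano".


Input: naiano
Reading characters right to left:
  Position 5: 'o'
  Position 4: 'n'
  Position 3: 'a'
  Position 2: 'i'
  Position 1: 'a'
  Position 0: 'n'
Reversed: onaian

onaian


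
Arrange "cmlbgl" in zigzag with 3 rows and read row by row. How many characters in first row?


Zigzag "cmlbgl" into 3 rows:
Placing characters:
  'c' => row 0
  'm' => row 1
  'l' => row 2
  'b' => row 1
  'g' => row 0
  'l' => row 1
Rows:
  Row 0: "cg"
  Row 1: "mbl"
  Row 2: "l"
First row length: 2

2


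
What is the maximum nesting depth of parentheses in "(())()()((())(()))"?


Input: "(())()()((())(()))"
Tracking depth:
  Position 0 '(': depth becomes 1
  Position 1 '(': depth becomes 2
  Position 2 ')': depth becomes 1
  Position 3 ')': depth becomes 0
  Position 4 '(': depth becomes 1
  Position 5 ')': depth becomes 0
  Position 6 '(': depth becomes 1
  Position 7 ')': depth becomes 0
  Position 8 '(': depth becomes 1
  Position 9 '(': depth becomes 2
  Position 10 '(': depth becomes 3
  Position 11 ')': depth becomes 2
  Position 12 ')': depth becomes 1
  Position 13 '(': depth becomes 2
  Position 14 '(': depth becomes 3
  Position 15 ')': depth becomes 2
  Position 16 ')': depth becomes 1
  Position 17 ')': depth becomes 0
Maximum depth reached: 3

3


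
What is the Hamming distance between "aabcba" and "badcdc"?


Comparing "aabcba" and "badcdc" position by position:
  Position 0: 'a' vs 'b' => differ
  Position 1: 'a' vs 'a' => same
  Position 2: 'b' vs 'd' => differ
  Position 3: 'c' vs 'c' => same
  Position 4: 'b' vs 'd' => differ
  Position 5: 'a' vs 'c' => differ
Total differences (Hamming distance): 4

4


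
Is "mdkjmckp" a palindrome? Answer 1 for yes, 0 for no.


Input: mdkjmckp
Reversed: pkcmjkdm
  Compare pos 0 ('m') with pos 7 ('p'): MISMATCH
  Compare pos 1 ('d') with pos 6 ('k'): MISMATCH
  Compare pos 2 ('k') with pos 5 ('c'): MISMATCH
  Compare pos 3 ('j') with pos 4 ('m'): MISMATCH
Result: not a palindrome

0


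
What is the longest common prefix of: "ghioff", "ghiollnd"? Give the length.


Words: ghioff, ghiollnd
  Position 0: all 'g' => match
  Position 1: all 'h' => match
  Position 2: all 'i' => match
  Position 3: all 'o' => match
  Position 4: ('f', 'l') => mismatch, stop
LCP = "ghio" (length 4)

4


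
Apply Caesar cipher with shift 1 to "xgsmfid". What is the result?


Caesar cipher: shift "xgsmfid" by 1
  'x' (pos 23) + 1 = pos 24 = 'y'
  'g' (pos 6) + 1 = pos 7 = 'h'
  's' (pos 18) + 1 = pos 19 = 't'
  'm' (pos 12) + 1 = pos 13 = 'n'
  'f' (pos 5) + 1 = pos 6 = 'g'
  'i' (pos 8) + 1 = pos 9 = 'j'
  'd' (pos 3) + 1 = pos 4 = 'e'
Result: yhtngje

yhtngje


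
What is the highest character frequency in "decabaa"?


Input: decabaa
Character counts:
  'a': 3
  'b': 1
  'c': 1
  'd': 1
  'e': 1
Maximum frequency: 3

3


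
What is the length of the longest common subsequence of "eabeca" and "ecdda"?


LCS of "eabeca" and "ecdda"
DP table:
           e    c    d    d    a
      0    0    0    0    0    0
  e   0    1    1    1    1    1
  a   0    1    1    1    1    2
  b   0    1    1    1    1    2
  e   0    1    1    1    1    2
  c   0    1    2    2    2    2
  a   0    1    2    2    2    3
LCS length = dp[6][5] = 3

3


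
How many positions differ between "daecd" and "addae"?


Comparing "daecd" and "addae" position by position:
  Position 0: 'd' vs 'a' => DIFFER
  Position 1: 'a' vs 'd' => DIFFER
  Position 2: 'e' vs 'd' => DIFFER
  Position 3: 'c' vs 'a' => DIFFER
  Position 4: 'd' vs 'e' => DIFFER
Positions that differ: 5

5


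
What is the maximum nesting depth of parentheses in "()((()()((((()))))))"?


Input: "()((()()((((()))))))"
Tracking depth:
  Position 0 '(': depth becomes 1
  Position 1 ')': depth becomes 0
  Position 2 '(': depth becomes 1
  Position 3 '(': depth becomes 2
  Position 4 '(': depth becomes 3
  Position 5 ')': depth becomes 2
  Position 6 '(': depth becomes 3
  Position 7 ')': depth becomes 2
  Position 8 '(': depth becomes 3
  Position 9 '(': depth becomes 4
  Position 10 '(': depth becomes 5
  Position 11 '(': depth becomes 6
  Position 12 '(': depth becomes 7
  Position 13 ')': depth becomes 6
  Position 14 ')': depth becomes 5
  Position 15 ')': depth becomes 4
  Position 16 ')': depth becomes 3
  Position 17 ')': depth becomes 2
  Position 18 ')': depth becomes 1
  Position 19 ')': depth becomes 0
Maximum depth reached: 7

7


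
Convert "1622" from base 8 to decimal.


Input: "1622" in base 8
Positional expansion:
  Digit '1' (value 1) x 8^3 = 512
  Digit '6' (value 6) x 8^2 = 384
  Digit '2' (value 2) x 8^1 = 16
  Digit '2' (value 2) x 8^0 = 2
Sum = 914

914


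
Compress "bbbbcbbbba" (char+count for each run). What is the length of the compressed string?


Input: bbbbcbbbba
Runs:
  'b' x 4 => "b4"
  'c' x 1 => "c1"
  'b' x 4 => "b4"
  'a' x 1 => "a1"
Compressed: "b4c1b4a1"
Compressed length: 8

8


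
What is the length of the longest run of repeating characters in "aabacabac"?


Input: "aabacabac"
Scanning for longest run:
  Position 1 ('a'): continues run of 'a', length=2
  Position 2 ('b'): new char, reset run to 1
  Position 3 ('a'): new char, reset run to 1
  Position 4 ('c'): new char, reset run to 1
  Position 5 ('a'): new char, reset run to 1
  Position 6 ('b'): new char, reset run to 1
  Position 7 ('a'): new char, reset run to 1
  Position 8 ('c'): new char, reset run to 1
Longest run: 'a' with length 2

2


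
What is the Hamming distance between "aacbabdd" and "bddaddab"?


Comparing "aacbabdd" and "bddaddab" position by position:
  Position 0: 'a' vs 'b' => differ
  Position 1: 'a' vs 'd' => differ
  Position 2: 'c' vs 'd' => differ
  Position 3: 'b' vs 'a' => differ
  Position 4: 'a' vs 'd' => differ
  Position 5: 'b' vs 'd' => differ
  Position 6: 'd' vs 'a' => differ
  Position 7: 'd' vs 'b' => differ
Total differences (Hamming distance): 8

8


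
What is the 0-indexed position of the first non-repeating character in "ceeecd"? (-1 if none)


Input: ceeecd
Character frequencies:
  'c': 2
  'd': 1
  'e': 3
Scanning left to right for freq == 1:
  Position 0 ('c'): freq=2, skip
  Position 1 ('e'): freq=3, skip
  Position 2 ('e'): freq=3, skip
  Position 3 ('e'): freq=3, skip
  Position 4 ('c'): freq=2, skip
  Position 5 ('d'): unique! => answer = 5

5


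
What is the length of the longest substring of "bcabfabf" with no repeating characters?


Input: "bcabfabf"
Sliding window (track last position of each char):
  Position 0 ('b'): window [0,0] length 1 -- new best
  Position 1 ('c'): window [0,1] length 2 -- new best
  Position 2 ('a'): window [0,2] length 3 -- new best
  Position 3 ('b'): repeat (last at 0), move window start to 1
  Position 3 ('b'): window [1,3] length 3
  Position 4 ('f'): window [1,4] length 4 -- new best
  Position 5 ('a'): repeat (last at 2), move window start to 3
  Position 5 ('a'): window [3,5] length 3
  Position 6 ('b'): repeat (last at 3), move window start to 4
  Position 6 ('b'): window [4,6] length 3
  Position 7 ('f'): repeat (last at 4), move window start to 5
  Position 7 ('f'): window [5,7] length 3
Longest substring with no repeats: "cabf" with length 4

4


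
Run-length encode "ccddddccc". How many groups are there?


Input: ccddddccc
Scanning for consecutive runs:
  Group 1: 'c' x 2 (positions 0-1)
  Group 2: 'd' x 4 (positions 2-5)
  Group 3: 'c' x 3 (positions 6-8)
Total groups: 3

3


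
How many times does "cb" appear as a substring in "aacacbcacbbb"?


Searching for "cb" in "aacacbcacbbb"
Scanning each position:
  Position 0: "aa" => no
  Position 1: "ac" => no
  Position 2: "ca" => no
  Position 3: "ac" => no
  Position 4: "cb" => MATCH
  Position 5: "bc" => no
  Position 6: "ca" => no
  Position 7: "ac" => no
  Position 8: "cb" => MATCH
  Position 9: "bb" => no
  Position 10: "bb" => no
Total occurrences: 2

2


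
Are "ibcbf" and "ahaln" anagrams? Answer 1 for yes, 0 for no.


Strings: "ibcbf", "ahaln"
Sorted first:  bbcfi
Sorted second: aahln
Differ at position 0: 'b' vs 'a' => not anagrams

0


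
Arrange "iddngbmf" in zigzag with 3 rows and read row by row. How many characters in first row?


Zigzag "iddngbmf" into 3 rows:
Placing characters:
  'i' => row 0
  'd' => row 1
  'd' => row 2
  'n' => row 1
  'g' => row 0
  'b' => row 1
  'm' => row 2
  'f' => row 1
Rows:
  Row 0: "ig"
  Row 1: "dnbf"
  Row 2: "dm"
First row length: 2

2


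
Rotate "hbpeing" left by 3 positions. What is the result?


Input: "hbpeing", rotate left by 3
First 3 characters: "hbp"
Remaining characters: "eing"
Concatenate remaining + first: "eing" + "hbp" = "einghbp"

einghbp


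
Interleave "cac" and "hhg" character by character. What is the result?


Interleaving "cac" and "hhg":
  Position 0: 'c' from first, 'h' from second => "ch"
  Position 1: 'a' from first, 'h' from second => "ah"
  Position 2: 'c' from first, 'g' from second => "cg"
Result: chahcg

chahcg


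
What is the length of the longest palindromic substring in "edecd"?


Input: "edecd"
Checking substrings for palindromes:
  [0:3] "ede" (len 3) => palindrome
Longest palindromic substring: "ede" with length 3

3


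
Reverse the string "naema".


Input: naema
Reading characters right to left:
  Position 4: 'a'
  Position 3: 'm'
  Position 2: 'e'
  Position 1: 'a'
  Position 0: 'n'
Reversed: amean

amean


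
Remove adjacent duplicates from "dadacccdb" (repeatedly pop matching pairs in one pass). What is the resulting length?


Input: dadacccdb
Stack-based adjacent duplicate removal:
  Read 'd': push. Stack: d
  Read 'a': push. Stack: da
  Read 'd': push. Stack: dad
  Read 'a': push. Stack: dada
  Read 'c': push. Stack: dadac
  Read 'c': matches stack top 'c' => pop. Stack: dada
  Read 'c': push. Stack: dadac
  Read 'd': push. Stack: dadacd
  Read 'b': push. Stack: dadacdb
Final stack: "dadacdb" (length 7)

7


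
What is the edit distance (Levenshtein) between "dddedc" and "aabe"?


Computing edit distance: "dddedc" -> "aabe"
DP table:
           a    a    b    e
      0    1    2    3    4
  d   1    1    2    3    4
  d   2    2    2    3    4
  d   3    3    3    3    4
  e   4    4    4    4    3
  d   5    5    5    5    4
  c   6    6    6    6    5
Edit distance = dp[6][4] = 5

5


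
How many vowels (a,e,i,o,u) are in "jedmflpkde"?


Input: jedmflpkde
Checking each character:
  'j' at position 0: consonant
  'e' at position 1: vowel (running total: 1)
  'd' at position 2: consonant
  'm' at position 3: consonant
  'f' at position 4: consonant
  'l' at position 5: consonant
  'p' at position 6: consonant
  'k' at position 7: consonant
  'd' at position 8: consonant
  'e' at position 9: vowel (running total: 2)
Total vowels: 2

2


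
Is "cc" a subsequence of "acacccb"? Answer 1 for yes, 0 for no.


Check if "cc" is a subsequence of "acacccb"
Greedy scan:
  Position 0 ('a'): no match needed
  Position 1 ('c'): matches sub[0] = 'c'
  Position 2 ('a'): no match needed
  Position 3 ('c'): matches sub[1] = 'c'
  Position 4 ('c'): no match needed
  Position 5 ('c'): no match needed
  Position 6 ('b'): no match needed
All 2 characters matched => is a subsequence

1


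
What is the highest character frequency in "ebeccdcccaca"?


Input: ebeccdcccaca
Character counts:
  'a': 2
  'b': 1
  'c': 6
  'd': 1
  'e': 2
Maximum frequency: 6

6


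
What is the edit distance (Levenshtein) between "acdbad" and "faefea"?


Computing edit distance: "acdbad" -> "faefea"
DP table:
           f    a    e    f    e    a
      0    1    2    3    4    5    6
  a   1    1    1    2    3    4    5
  c   2    2    2    2    3    4    5
  d   3    3    3    3    3    4    5
  b   4    4    4    4    4    4    5
  a   5    5    4    5    5    5    4
  d   6    6    5    5    6    6    5
Edit distance = dp[6][6] = 5

5


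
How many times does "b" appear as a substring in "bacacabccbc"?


Searching for "b" in "bacacabccbc"
Scanning each position:
  Position 0: "b" => MATCH
  Position 1: "a" => no
  Position 2: "c" => no
  Position 3: "a" => no
  Position 4: "c" => no
  Position 5: "a" => no
  Position 6: "b" => MATCH
  Position 7: "c" => no
  Position 8: "c" => no
  Position 9: "b" => MATCH
  Position 10: "c" => no
Total occurrences: 3

3


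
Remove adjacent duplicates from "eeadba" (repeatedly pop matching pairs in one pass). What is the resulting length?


Input: eeadba
Stack-based adjacent duplicate removal:
  Read 'e': push. Stack: e
  Read 'e': matches stack top 'e' => pop. Stack: (empty)
  Read 'a': push. Stack: a
  Read 'd': push. Stack: ad
  Read 'b': push. Stack: adb
  Read 'a': push. Stack: adba
Final stack: "adba" (length 4)

4


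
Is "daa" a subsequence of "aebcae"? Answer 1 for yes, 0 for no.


Check if "daa" is a subsequence of "aebcae"
Greedy scan:
  Position 0 ('a'): no match needed
  Position 1 ('e'): no match needed
  Position 2 ('b'): no match needed
  Position 3 ('c'): no match needed
  Position 4 ('a'): no match needed
  Position 5 ('e'): no match needed
Only matched 0/3 characters => not a subsequence

0


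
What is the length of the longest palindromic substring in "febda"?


Input: "febda"
Checking substrings for palindromes:
  No multi-char palindromic substrings found
Longest palindromic substring: "f" with length 1

1


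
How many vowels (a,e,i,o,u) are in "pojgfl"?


Input: pojgfl
Checking each character:
  'p' at position 0: consonant
  'o' at position 1: vowel (running total: 1)
  'j' at position 2: consonant
  'g' at position 3: consonant
  'f' at position 4: consonant
  'l' at position 5: consonant
Total vowels: 1

1


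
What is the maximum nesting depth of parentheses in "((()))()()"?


Input: "((()))()()"
Tracking depth:
  Position 0 '(': depth becomes 1
  Position 1 '(': depth becomes 2
  Position 2 '(': depth becomes 3
  Position 3 ')': depth becomes 2
  Position 4 ')': depth becomes 1
  Position 5 ')': depth becomes 0
  Position 6 '(': depth becomes 1
  Position 7 ')': depth becomes 0
  Position 8 '(': depth becomes 1
  Position 9 ')': depth becomes 0
Maximum depth reached: 3

3


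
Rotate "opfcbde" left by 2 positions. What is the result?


Input: "opfcbde", rotate left by 2
First 2 characters: "op"
Remaining characters: "fcbde"
Concatenate remaining + first: "fcbde" + "op" = "fcbdeop"

fcbdeop


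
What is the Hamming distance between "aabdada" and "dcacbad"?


Comparing "aabdada" and "dcacbad" position by position:
  Position 0: 'a' vs 'd' => differ
  Position 1: 'a' vs 'c' => differ
  Position 2: 'b' vs 'a' => differ
  Position 3: 'd' vs 'c' => differ
  Position 4: 'a' vs 'b' => differ
  Position 5: 'd' vs 'a' => differ
  Position 6: 'a' vs 'd' => differ
Total differences (Hamming distance): 7

7


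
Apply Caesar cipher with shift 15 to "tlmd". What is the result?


Caesar cipher: shift "tlmd" by 15
  't' (pos 19) + 15 = pos 8 = 'i'
  'l' (pos 11) + 15 = pos 0 = 'a'
  'm' (pos 12) + 15 = pos 1 = 'b'
  'd' (pos 3) + 15 = pos 18 = 's'
Result: iabs

iabs


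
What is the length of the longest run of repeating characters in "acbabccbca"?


Input: "acbabccbca"
Scanning for longest run:
  Position 1 ('c'): new char, reset run to 1
  Position 2 ('b'): new char, reset run to 1
  Position 3 ('a'): new char, reset run to 1
  Position 4 ('b'): new char, reset run to 1
  Position 5 ('c'): new char, reset run to 1
  Position 6 ('c'): continues run of 'c', length=2
  Position 7 ('b'): new char, reset run to 1
  Position 8 ('c'): new char, reset run to 1
  Position 9 ('a'): new char, reset run to 1
Longest run: 'c' with length 2

2


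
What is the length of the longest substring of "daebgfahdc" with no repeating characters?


Input: "daebgfahdc"
Sliding window (track last position of each char):
  Position 0 ('d'): window [0,0] length 1 -- new best
  Position 1 ('a'): window [0,1] length 2 -- new best
  Position 2 ('e'): window [0,2] length 3 -- new best
  Position 3 ('b'): window [0,3] length 4 -- new best
  Position 4 ('g'): window [0,4] length 5 -- new best
  Position 5 ('f'): window [0,5] length 6 -- new best
  Position 6 ('a'): repeat (last at 1), move window start to 2
  Position 6 ('a'): window [2,6] length 5
  Position 7 ('h'): window [2,7] length 6
  Position 8 ('d'): window [2,8] length 7 -- new best
  Position 9 ('c'): window [2,9] length 8 -- new best
Longest substring with no repeats: "ebgfahdc" with length 8

8


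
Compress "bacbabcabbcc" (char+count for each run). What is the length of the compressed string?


Input: bacbabcabbcc
Runs:
  'b' x 1 => "b1"
  'a' x 1 => "a1"
  'c' x 1 => "c1"
  'b' x 1 => "b1"
  'a' x 1 => "a1"
  'b' x 1 => "b1"
  'c' x 1 => "c1"
  'a' x 1 => "a1"
  'b' x 2 => "b2"
  'c' x 2 => "c2"
Compressed: "b1a1c1b1a1b1c1a1b2c2"
Compressed length: 20

20


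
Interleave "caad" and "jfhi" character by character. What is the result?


Interleaving "caad" and "jfhi":
  Position 0: 'c' from first, 'j' from second => "cj"
  Position 1: 'a' from first, 'f' from second => "af"
  Position 2: 'a' from first, 'h' from second => "ah"
  Position 3: 'd' from first, 'i' from second => "di"
Result: cjafahdi

cjafahdi


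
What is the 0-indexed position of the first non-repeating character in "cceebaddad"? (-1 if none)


Input: cceebaddad
Character frequencies:
  'a': 2
  'b': 1
  'c': 2
  'd': 3
  'e': 2
Scanning left to right for freq == 1:
  Position 0 ('c'): freq=2, skip
  Position 1 ('c'): freq=2, skip
  Position 2 ('e'): freq=2, skip
  Position 3 ('e'): freq=2, skip
  Position 4 ('b'): unique! => answer = 4

4


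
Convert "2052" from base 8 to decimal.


Input: "2052" in base 8
Positional expansion:
  Digit '2' (value 2) x 8^3 = 1024
  Digit '0' (value 0) x 8^2 = 0
  Digit '5' (value 5) x 8^1 = 40
  Digit '2' (value 2) x 8^0 = 2
Sum = 1066

1066


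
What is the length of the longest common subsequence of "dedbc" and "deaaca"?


LCS of "dedbc" and "deaaca"
DP table:
           d    e    a    a    c    a
      0    0    0    0    0    0    0
  d   0    1    1    1    1    1    1
  e   0    1    2    2    2    2    2
  d   0    1    2    2    2    2    2
  b   0    1    2    2    2    2    2
  c   0    1    2    2    2    3    3
LCS length = dp[5][6] = 3

3


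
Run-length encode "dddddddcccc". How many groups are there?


Input: dddddddcccc
Scanning for consecutive runs:
  Group 1: 'd' x 7 (positions 0-6)
  Group 2: 'c' x 4 (positions 7-10)
Total groups: 2

2


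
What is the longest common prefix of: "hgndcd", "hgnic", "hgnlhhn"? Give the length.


Words: hgndcd, hgnic, hgnlhhn
  Position 0: all 'h' => match
  Position 1: all 'g' => match
  Position 2: all 'n' => match
  Position 3: ('d', 'i', 'l') => mismatch, stop
LCP = "hgn" (length 3)

3


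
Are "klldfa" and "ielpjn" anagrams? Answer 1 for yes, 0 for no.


Strings: "klldfa", "ielpjn"
Sorted first:  adfkll
Sorted second: eijlnp
Differ at position 0: 'a' vs 'e' => not anagrams

0


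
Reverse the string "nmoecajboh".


Input: nmoecajboh
Reading characters right to left:
  Position 9: 'h'
  Position 8: 'o'
  Position 7: 'b'
  Position 6: 'j'
  Position 5: 'a'
  Position 4: 'c'
  Position 3: 'e'
  Position 2: 'o'
  Position 1: 'm'
  Position 0: 'n'
Reversed: hobjaceomn

hobjaceomn


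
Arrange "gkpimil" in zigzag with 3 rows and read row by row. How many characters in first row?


Zigzag "gkpimil" into 3 rows:
Placing characters:
  'g' => row 0
  'k' => row 1
  'p' => row 2
  'i' => row 1
  'm' => row 0
  'i' => row 1
  'l' => row 2
Rows:
  Row 0: "gm"
  Row 1: "kii"
  Row 2: "pl"
First row length: 2

2


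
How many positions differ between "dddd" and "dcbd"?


Comparing "dddd" and "dcbd" position by position:
  Position 0: 'd' vs 'd' => same
  Position 1: 'd' vs 'c' => DIFFER
  Position 2: 'd' vs 'b' => DIFFER
  Position 3: 'd' vs 'd' => same
Positions that differ: 2

2


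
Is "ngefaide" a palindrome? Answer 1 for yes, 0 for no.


Input: ngefaide
Reversed: ediafegn
  Compare pos 0 ('n') with pos 7 ('e'): MISMATCH
  Compare pos 1 ('g') with pos 6 ('d'): MISMATCH
  Compare pos 2 ('e') with pos 5 ('i'): MISMATCH
  Compare pos 3 ('f') with pos 4 ('a'): MISMATCH
Result: not a palindrome

0


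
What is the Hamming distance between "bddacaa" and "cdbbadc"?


Comparing "bddacaa" and "cdbbadc" position by position:
  Position 0: 'b' vs 'c' => differ
  Position 1: 'd' vs 'd' => same
  Position 2: 'd' vs 'b' => differ
  Position 3: 'a' vs 'b' => differ
  Position 4: 'c' vs 'a' => differ
  Position 5: 'a' vs 'd' => differ
  Position 6: 'a' vs 'c' => differ
Total differences (Hamming distance): 6

6


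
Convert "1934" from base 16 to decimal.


Input: "1934" in base 16
Positional expansion:
  Digit '1' (value 1) x 16^3 = 4096
  Digit '9' (value 9) x 16^2 = 2304
  Digit '3' (value 3) x 16^1 = 48
  Digit '4' (value 4) x 16^0 = 4
Sum = 6452

6452


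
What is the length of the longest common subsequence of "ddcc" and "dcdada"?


LCS of "ddcc" and "dcdada"
DP table:
           d    c    d    a    d    a
      0    0    0    0    0    0    0
  d   0    1    1    1    1    1    1
  d   0    1    1    2    2    2    2
  c   0    1    2    2    2    2    2
  c   0    1    2    2    2    2    2
LCS length = dp[4][6] = 2

2


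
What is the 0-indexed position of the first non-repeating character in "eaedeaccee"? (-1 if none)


Input: eaedeaccee
Character frequencies:
  'a': 2
  'c': 2
  'd': 1
  'e': 5
Scanning left to right for freq == 1:
  Position 0 ('e'): freq=5, skip
  Position 1 ('a'): freq=2, skip
  Position 2 ('e'): freq=5, skip
  Position 3 ('d'): unique! => answer = 3

3


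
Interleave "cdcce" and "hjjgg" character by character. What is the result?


Interleaving "cdcce" and "hjjgg":
  Position 0: 'c' from first, 'h' from second => "ch"
  Position 1: 'd' from first, 'j' from second => "dj"
  Position 2: 'c' from first, 'j' from second => "cj"
  Position 3: 'c' from first, 'g' from second => "cg"
  Position 4: 'e' from first, 'g' from second => "eg"
Result: chdjcjcgeg

chdjcjcgeg


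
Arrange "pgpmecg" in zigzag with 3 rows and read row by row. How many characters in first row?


Zigzag "pgpmecg" into 3 rows:
Placing characters:
  'p' => row 0
  'g' => row 1
  'p' => row 2
  'm' => row 1
  'e' => row 0
  'c' => row 1
  'g' => row 2
Rows:
  Row 0: "pe"
  Row 1: "gmc"
  Row 2: "pg"
First row length: 2

2


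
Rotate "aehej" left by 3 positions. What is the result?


Input: "aehej", rotate left by 3
First 3 characters: "aeh"
Remaining characters: "ej"
Concatenate remaining + first: "ej" + "aeh" = "ejaeh"

ejaeh


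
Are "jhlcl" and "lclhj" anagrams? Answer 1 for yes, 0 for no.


Strings: "jhlcl", "lclhj"
Sorted first:  chjll
Sorted second: chjll
Sorted forms match => anagrams

1


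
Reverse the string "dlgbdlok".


Input: dlgbdlok
Reading characters right to left:
  Position 7: 'k'
  Position 6: 'o'
  Position 5: 'l'
  Position 4: 'd'
  Position 3: 'b'
  Position 2: 'g'
  Position 1: 'l'
  Position 0: 'd'
Reversed: koldbgld

koldbgld


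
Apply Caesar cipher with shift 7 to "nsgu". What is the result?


Caesar cipher: shift "nsgu" by 7
  'n' (pos 13) + 7 = pos 20 = 'u'
  's' (pos 18) + 7 = pos 25 = 'z'
  'g' (pos 6) + 7 = pos 13 = 'n'
  'u' (pos 20) + 7 = pos 1 = 'b'
Result: uznb

uznb


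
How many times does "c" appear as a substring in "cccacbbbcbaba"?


Searching for "c" in "cccacbbbcbaba"
Scanning each position:
  Position 0: "c" => MATCH
  Position 1: "c" => MATCH
  Position 2: "c" => MATCH
  Position 3: "a" => no
  Position 4: "c" => MATCH
  Position 5: "b" => no
  Position 6: "b" => no
  Position 7: "b" => no
  Position 8: "c" => MATCH
  Position 9: "b" => no
  Position 10: "a" => no
  Position 11: "b" => no
  Position 12: "a" => no
Total occurrences: 5

5


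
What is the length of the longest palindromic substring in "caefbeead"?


Input: "caefbeead"
Checking substrings for palindromes:
  [5:7] "ee" (len 2) => palindrome
Longest palindromic substring: "ee" with length 2

2


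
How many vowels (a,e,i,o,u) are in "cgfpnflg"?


Input: cgfpnflg
Checking each character:
  'c' at position 0: consonant
  'g' at position 1: consonant
  'f' at position 2: consonant
  'p' at position 3: consonant
  'n' at position 4: consonant
  'f' at position 5: consonant
  'l' at position 6: consonant
  'g' at position 7: consonant
Total vowels: 0

0


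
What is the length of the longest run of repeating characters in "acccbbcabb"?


Input: "acccbbcabb"
Scanning for longest run:
  Position 1 ('c'): new char, reset run to 1
  Position 2 ('c'): continues run of 'c', length=2
  Position 3 ('c'): continues run of 'c', length=3
  Position 4 ('b'): new char, reset run to 1
  Position 5 ('b'): continues run of 'b', length=2
  Position 6 ('c'): new char, reset run to 1
  Position 7 ('a'): new char, reset run to 1
  Position 8 ('b'): new char, reset run to 1
  Position 9 ('b'): continues run of 'b', length=2
Longest run: 'c' with length 3

3


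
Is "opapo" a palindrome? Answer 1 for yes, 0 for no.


Input: opapo
Reversed: opapo
  Compare pos 0 ('o') with pos 4 ('o'): match
  Compare pos 1 ('p') with pos 3 ('p'): match
Result: palindrome

1


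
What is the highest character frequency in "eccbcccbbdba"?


Input: eccbcccbbdba
Character counts:
  'a': 1
  'b': 4
  'c': 5
  'd': 1
  'e': 1
Maximum frequency: 5

5


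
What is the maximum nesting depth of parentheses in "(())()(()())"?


Input: "(())()(()())"
Tracking depth:
  Position 0 '(': depth becomes 1
  Position 1 '(': depth becomes 2
  Position 2 ')': depth becomes 1
  Position 3 ')': depth becomes 0
  Position 4 '(': depth becomes 1
  Position 5 ')': depth becomes 0
  Position 6 '(': depth becomes 1
  Position 7 '(': depth becomes 2
  Position 8 ')': depth becomes 1
  Position 9 '(': depth becomes 2
  Position 10 ')': depth becomes 1
  Position 11 ')': depth becomes 0
Maximum depth reached: 2

2


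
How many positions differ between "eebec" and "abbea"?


Comparing "eebec" and "abbea" position by position:
  Position 0: 'e' vs 'a' => DIFFER
  Position 1: 'e' vs 'b' => DIFFER
  Position 2: 'b' vs 'b' => same
  Position 3: 'e' vs 'e' => same
  Position 4: 'c' vs 'a' => DIFFER
Positions that differ: 3

3


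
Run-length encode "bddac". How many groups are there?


Input: bddac
Scanning for consecutive runs:
  Group 1: 'b' x 1 (positions 0-0)
  Group 2: 'd' x 2 (positions 1-2)
  Group 3: 'a' x 1 (positions 3-3)
  Group 4: 'c' x 1 (positions 4-4)
Total groups: 4

4


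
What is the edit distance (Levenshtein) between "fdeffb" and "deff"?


Computing edit distance: "fdeffb" -> "deff"
DP table:
           d    e    f    f
      0    1    2    3    4
  f   1    1    2    2    3
  d   2    1    2    3    3
  e   3    2    1    2    3
  f   4    3    2    1    2
  f   5    4    3    2    1
  b   6    5    4    3    2
Edit distance = dp[6][4] = 2

2


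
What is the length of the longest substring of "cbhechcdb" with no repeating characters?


Input: "cbhechcdb"
Sliding window (track last position of each char):
  Position 0 ('c'): window [0,0] length 1 -- new best
  Position 1 ('b'): window [0,1] length 2 -- new best
  Position 2 ('h'): window [0,2] length 3 -- new best
  Position 3 ('e'): window [0,3] length 4 -- new best
  Position 4 ('c'): repeat (last at 0), move window start to 1
  Position 4 ('c'): window [1,4] length 4
  Position 5 ('h'): repeat (last at 2), move window start to 3
  Position 5 ('h'): window [3,5] length 3
  Position 6 ('c'): repeat (last at 4), move window start to 5
  Position 6 ('c'): window [5,6] length 2
  Position 7 ('d'): window [5,7] length 3
  Position 8 ('b'): window [5,8] length 4
Longest substring with no repeats: "cbhe" with length 4

4


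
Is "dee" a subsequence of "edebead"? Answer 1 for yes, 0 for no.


Check if "dee" is a subsequence of "edebead"
Greedy scan:
  Position 0 ('e'): no match needed
  Position 1 ('d'): matches sub[0] = 'd'
  Position 2 ('e'): matches sub[1] = 'e'
  Position 3 ('b'): no match needed
  Position 4 ('e'): matches sub[2] = 'e'
  Position 5 ('a'): no match needed
  Position 6 ('d'): no match needed
All 3 characters matched => is a subsequence

1


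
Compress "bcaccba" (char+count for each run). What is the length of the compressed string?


Input: bcaccba
Runs:
  'b' x 1 => "b1"
  'c' x 1 => "c1"
  'a' x 1 => "a1"
  'c' x 2 => "c2"
  'b' x 1 => "b1"
  'a' x 1 => "a1"
Compressed: "b1c1a1c2b1a1"
Compressed length: 12

12


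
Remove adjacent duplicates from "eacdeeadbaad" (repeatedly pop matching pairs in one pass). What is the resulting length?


Input: eacdeeadbaad
Stack-based adjacent duplicate removal:
  Read 'e': push. Stack: e
  Read 'a': push. Stack: ea
  Read 'c': push. Stack: eac
  Read 'd': push. Stack: eacd
  Read 'e': push. Stack: eacde
  Read 'e': matches stack top 'e' => pop. Stack: eacd
  Read 'a': push. Stack: eacda
  Read 'd': push. Stack: eacdad
  Read 'b': push. Stack: eacdadb
  Read 'a': push. Stack: eacdadba
  Read 'a': matches stack top 'a' => pop. Stack: eacdadb
  Read 'd': push. Stack: eacdadbd
Final stack: "eacdadbd" (length 8)

8


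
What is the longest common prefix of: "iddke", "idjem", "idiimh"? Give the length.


Words: iddke, idjem, idiimh
  Position 0: all 'i' => match
  Position 1: all 'd' => match
  Position 2: ('d', 'j', 'i') => mismatch, stop
LCP = "id" (length 2)

2


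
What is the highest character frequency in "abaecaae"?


Input: abaecaae
Character counts:
  'a': 4
  'b': 1
  'c': 1
  'e': 2
Maximum frequency: 4

4


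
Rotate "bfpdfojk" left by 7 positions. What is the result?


Input: "bfpdfojk", rotate left by 7
First 7 characters: "bfpdfoj"
Remaining characters: "k"
Concatenate remaining + first: "k" + "bfpdfoj" = "kbfpdfoj"

kbfpdfoj


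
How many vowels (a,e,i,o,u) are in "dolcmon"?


Input: dolcmon
Checking each character:
  'd' at position 0: consonant
  'o' at position 1: vowel (running total: 1)
  'l' at position 2: consonant
  'c' at position 3: consonant
  'm' at position 4: consonant
  'o' at position 5: vowel (running total: 2)
  'n' at position 6: consonant
Total vowels: 2

2


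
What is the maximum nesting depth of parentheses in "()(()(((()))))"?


Input: "()(()(((()))))"
Tracking depth:
  Position 0 '(': depth becomes 1
  Position 1 ')': depth becomes 0
  Position 2 '(': depth becomes 1
  Position 3 '(': depth becomes 2
  Position 4 ')': depth becomes 1
  Position 5 '(': depth becomes 2
  Position 6 '(': depth becomes 3
  Position 7 '(': depth becomes 4
  Position 8 '(': depth becomes 5
  Position 9 ')': depth becomes 4
  Position 10 ')': depth becomes 3
  Position 11 ')': depth becomes 2
  Position 12 ')': depth becomes 1
  Position 13 ')': depth becomes 0
Maximum depth reached: 5

5


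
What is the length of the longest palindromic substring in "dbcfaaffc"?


Input: "dbcfaaffc"
Checking substrings for palindromes:
  [3:7] "faaf" (len 4) => palindrome
  [4:6] "aa" (len 2) => palindrome
  [6:8] "ff" (len 2) => palindrome
Longest palindromic substring: "faaf" with length 4

4


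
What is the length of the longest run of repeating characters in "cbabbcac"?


Input: "cbabbcac"
Scanning for longest run:
  Position 1 ('b'): new char, reset run to 1
  Position 2 ('a'): new char, reset run to 1
  Position 3 ('b'): new char, reset run to 1
  Position 4 ('b'): continues run of 'b', length=2
  Position 5 ('c'): new char, reset run to 1
  Position 6 ('a'): new char, reset run to 1
  Position 7 ('c'): new char, reset run to 1
Longest run: 'b' with length 2

2


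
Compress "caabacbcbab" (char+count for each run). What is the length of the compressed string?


Input: caabacbcbab
Runs:
  'c' x 1 => "c1"
  'a' x 2 => "a2"
  'b' x 1 => "b1"
  'a' x 1 => "a1"
  'c' x 1 => "c1"
  'b' x 1 => "b1"
  'c' x 1 => "c1"
  'b' x 1 => "b1"
  'a' x 1 => "a1"
  'b' x 1 => "b1"
Compressed: "c1a2b1a1c1b1c1b1a1b1"
Compressed length: 20

20


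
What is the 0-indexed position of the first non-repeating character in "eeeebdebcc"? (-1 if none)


Input: eeeebdebcc
Character frequencies:
  'b': 2
  'c': 2
  'd': 1
  'e': 5
Scanning left to right for freq == 1:
  Position 0 ('e'): freq=5, skip
  Position 1 ('e'): freq=5, skip
  Position 2 ('e'): freq=5, skip
  Position 3 ('e'): freq=5, skip
  Position 4 ('b'): freq=2, skip
  Position 5 ('d'): unique! => answer = 5

5


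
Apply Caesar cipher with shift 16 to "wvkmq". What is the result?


Caesar cipher: shift "wvkmq" by 16
  'w' (pos 22) + 16 = pos 12 = 'm'
  'v' (pos 21) + 16 = pos 11 = 'l'
  'k' (pos 10) + 16 = pos 0 = 'a'
  'm' (pos 12) + 16 = pos 2 = 'c'
  'q' (pos 16) + 16 = pos 6 = 'g'
Result: mlacg

mlacg


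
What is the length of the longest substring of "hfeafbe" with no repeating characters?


Input: "hfeafbe"
Sliding window (track last position of each char):
  Position 0 ('h'): window [0,0] length 1 -- new best
  Position 1 ('f'): window [0,1] length 2 -- new best
  Position 2 ('e'): window [0,2] length 3 -- new best
  Position 3 ('a'): window [0,3] length 4 -- new best
  Position 4 ('f'): repeat (last at 1), move window start to 2
  Position 4 ('f'): window [2,4] length 3
  Position 5 ('b'): window [2,5] length 4
  Position 6 ('e'): repeat (last at 2), move window start to 3
  Position 6 ('e'): window [3,6] length 4
Longest substring with no repeats: "hfea" with length 4

4


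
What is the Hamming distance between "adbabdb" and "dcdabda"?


Comparing "adbabdb" and "dcdabda" position by position:
  Position 0: 'a' vs 'd' => differ
  Position 1: 'd' vs 'c' => differ
  Position 2: 'b' vs 'd' => differ
  Position 3: 'a' vs 'a' => same
  Position 4: 'b' vs 'b' => same
  Position 5: 'd' vs 'd' => same
  Position 6: 'b' vs 'a' => differ
Total differences (Hamming distance): 4

4


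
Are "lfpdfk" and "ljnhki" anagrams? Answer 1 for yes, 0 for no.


Strings: "lfpdfk", "ljnhki"
Sorted first:  dffklp
Sorted second: hijkln
Differ at position 0: 'd' vs 'h' => not anagrams

0


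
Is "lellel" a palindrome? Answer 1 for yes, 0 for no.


Input: lellel
Reversed: lellel
  Compare pos 0 ('l') with pos 5 ('l'): match
  Compare pos 1 ('e') with pos 4 ('e'): match
  Compare pos 2 ('l') with pos 3 ('l'): match
Result: palindrome

1


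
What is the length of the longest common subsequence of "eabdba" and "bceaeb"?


LCS of "eabdba" and "bceaeb"
DP table:
           b    c    e    a    e    b
      0    0    0    0    0    0    0
  e   0    0    0    1    1    1    1
  a   0    0    0    1    2    2    2
  b   0    1    1    1    2    2    3
  d   0    1    1    1    2    2    3
  b   0    1    1    1    2    2    3
  a   0    1    1    1    2    2    3
LCS length = dp[6][6] = 3

3


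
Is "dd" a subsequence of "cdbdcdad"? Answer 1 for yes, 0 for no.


Check if "dd" is a subsequence of "cdbdcdad"
Greedy scan:
  Position 0 ('c'): no match needed
  Position 1 ('d'): matches sub[0] = 'd'
  Position 2 ('b'): no match needed
  Position 3 ('d'): matches sub[1] = 'd'
  Position 4 ('c'): no match needed
  Position 5 ('d'): no match needed
  Position 6 ('a'): no match needed
  Position 7 ('d'): no match needed
All 2 characters matched => is a subsequence

1


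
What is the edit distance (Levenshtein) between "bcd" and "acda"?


Computing edit distance: "bcd" -> "acda"
DP table:
           a    c    d    a
      0    1    2    3    4
  b   1    1    2    3    4
  c   2    2    1    2    3
  d   3    3    2    1    2
Edit distance = dp[3][4] = 2

2


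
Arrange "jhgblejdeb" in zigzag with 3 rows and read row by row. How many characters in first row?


Zigzag "jhgblejdeb" into 3 rows:
Placing characters:
  'j' => row 0
  'h' => row 1
  'g' => row 2
  'b' => row 1
  'l' => row 0
  'e' => row 1
  'j' => row 2
  'd' => row 1
  'e' => row 0
  'b' => row 1
Rows:
  Row 0: "jle"
  Row 1: "hbedb"
  Row 2: "gj"
First row length: 3

3


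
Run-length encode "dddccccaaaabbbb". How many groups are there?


Input: dddccccaaaabbbb
Scanning for consecutive runs:
  Group 1: 'd' x 3 (positions 0-2)
  Group 2: 'c' x 4 (positions 3-6)
  Group 3: 'a' x 4 (positions 7-10)
  Group 4: 'b' x 4 (positions 11-14)
Total groups: 4

4


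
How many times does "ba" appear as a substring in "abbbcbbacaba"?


Searching for "ba" in "abbbcbbacaba"
Scanning each position:
  Position 0: "ab" => no
  Position 1: "bb" => no
  Position 2: "bb" => no
  Position 3: "bc" => no
  Position 4: "cb" => no
  Position 5: "bb" => no
  Position 6: "ba" => MATCH
  Position 7: "ac" => no
  Position 8: "ca" => no
  Position 9: "ab" => no
  Position 10: "ba" => MATCH
Total occurrences: 2

2
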